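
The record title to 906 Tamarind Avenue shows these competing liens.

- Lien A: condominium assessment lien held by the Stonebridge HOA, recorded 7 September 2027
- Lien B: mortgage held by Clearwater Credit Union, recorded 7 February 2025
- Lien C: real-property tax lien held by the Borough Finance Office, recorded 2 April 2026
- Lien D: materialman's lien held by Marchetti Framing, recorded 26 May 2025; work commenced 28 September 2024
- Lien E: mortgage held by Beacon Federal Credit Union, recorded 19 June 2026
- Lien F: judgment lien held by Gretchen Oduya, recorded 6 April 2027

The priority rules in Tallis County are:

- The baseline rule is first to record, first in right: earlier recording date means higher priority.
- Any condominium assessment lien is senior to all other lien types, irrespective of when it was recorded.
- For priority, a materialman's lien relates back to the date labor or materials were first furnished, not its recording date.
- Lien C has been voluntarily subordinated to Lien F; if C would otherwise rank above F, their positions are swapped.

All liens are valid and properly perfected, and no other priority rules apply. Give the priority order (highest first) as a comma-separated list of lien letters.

A, D, B, F, E, C

Adjusting effective dates: D is treated as recorded 28 September 2024, the work-commencement date.
A, as a condominium assessment lien, has superpriority and ranks first.
Among the remaining liens, by effective date: D (28 September 2024), B (7 February 2025), C (2 April 2026), E (19 June 2026), F (6 April 2027).
The subordination applies — C was senior to F — so C and F swap.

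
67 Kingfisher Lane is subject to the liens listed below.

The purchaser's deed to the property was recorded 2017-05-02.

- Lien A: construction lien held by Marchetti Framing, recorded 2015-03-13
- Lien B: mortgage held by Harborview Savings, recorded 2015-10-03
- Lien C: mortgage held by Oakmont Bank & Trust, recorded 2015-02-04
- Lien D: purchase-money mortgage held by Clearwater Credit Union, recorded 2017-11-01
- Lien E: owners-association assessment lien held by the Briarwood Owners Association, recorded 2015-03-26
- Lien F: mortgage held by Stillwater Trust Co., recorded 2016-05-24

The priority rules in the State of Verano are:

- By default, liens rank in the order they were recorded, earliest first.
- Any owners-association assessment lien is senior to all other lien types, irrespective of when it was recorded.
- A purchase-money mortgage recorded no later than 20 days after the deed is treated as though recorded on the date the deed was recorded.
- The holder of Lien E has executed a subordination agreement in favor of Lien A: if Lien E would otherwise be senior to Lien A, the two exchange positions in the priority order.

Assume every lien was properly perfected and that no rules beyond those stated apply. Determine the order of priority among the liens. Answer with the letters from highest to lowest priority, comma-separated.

Effective dates: D was recorded 183 days after the deed — beyond 20 days — so no relation-back applies.
E is an owners-association assessment lien and takes priority over every other lien.
The other liens, earliest effective date first: C (2015-02-04), A (2015-03-13), B (2015-10-03), F (2016-05-24), D (2017-11-01).
The subordination applies — E was senior to A — so E and A swap.

A, C, E, B, F, D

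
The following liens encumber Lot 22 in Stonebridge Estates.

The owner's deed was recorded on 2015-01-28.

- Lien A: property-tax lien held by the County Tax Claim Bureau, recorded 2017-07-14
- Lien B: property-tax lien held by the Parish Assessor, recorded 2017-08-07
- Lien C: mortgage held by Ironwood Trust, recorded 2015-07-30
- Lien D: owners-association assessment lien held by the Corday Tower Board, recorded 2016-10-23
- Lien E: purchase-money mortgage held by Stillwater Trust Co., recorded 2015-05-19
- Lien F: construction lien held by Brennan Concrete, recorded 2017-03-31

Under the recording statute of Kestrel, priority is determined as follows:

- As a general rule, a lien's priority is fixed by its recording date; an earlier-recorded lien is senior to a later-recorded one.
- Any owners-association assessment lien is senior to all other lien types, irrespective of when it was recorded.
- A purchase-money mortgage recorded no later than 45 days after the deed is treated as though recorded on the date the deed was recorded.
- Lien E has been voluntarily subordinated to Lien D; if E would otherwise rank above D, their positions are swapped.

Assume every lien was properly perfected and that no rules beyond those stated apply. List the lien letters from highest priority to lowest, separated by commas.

D, E, C, F, A, B

Effective dates: E was recorded 111 days after the deed — beyond 45 days — so no relation-back applies.
As an owners-association assessment lien, D is senior to every other lien.
The other liens, earliest effective date first: E (2015-05-19), C (2015-07-30), F (2017-03-31), A (2017-07-14), B (2017-08-07).
E is already junior to D, so the subordination agreement changes nothing.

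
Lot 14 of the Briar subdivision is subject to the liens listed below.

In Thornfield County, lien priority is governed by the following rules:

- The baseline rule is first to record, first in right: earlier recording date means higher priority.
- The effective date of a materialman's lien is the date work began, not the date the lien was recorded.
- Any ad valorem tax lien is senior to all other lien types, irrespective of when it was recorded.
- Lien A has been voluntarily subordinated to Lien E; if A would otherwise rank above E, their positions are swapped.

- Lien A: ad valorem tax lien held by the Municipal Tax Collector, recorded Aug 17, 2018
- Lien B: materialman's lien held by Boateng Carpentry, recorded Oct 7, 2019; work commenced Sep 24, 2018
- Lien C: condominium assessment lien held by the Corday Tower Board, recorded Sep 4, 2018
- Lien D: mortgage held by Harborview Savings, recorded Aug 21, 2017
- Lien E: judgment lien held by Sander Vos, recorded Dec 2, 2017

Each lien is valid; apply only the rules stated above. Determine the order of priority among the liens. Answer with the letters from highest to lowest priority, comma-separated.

Effective dates: B relates back to Sep 24, 2018 (work commenced).
A, as an ad valorem tax lien, has superpriority and ranks first.
Remaining liens by effective date: D (Aug 21, 2017), E (Dec 2, 2017), C (Sep 4, 2018), B (Sep 24, 2018).
A would otherwise be senior to E, so under the subordination agreement A and E exchange positions.

E, D, A, C, B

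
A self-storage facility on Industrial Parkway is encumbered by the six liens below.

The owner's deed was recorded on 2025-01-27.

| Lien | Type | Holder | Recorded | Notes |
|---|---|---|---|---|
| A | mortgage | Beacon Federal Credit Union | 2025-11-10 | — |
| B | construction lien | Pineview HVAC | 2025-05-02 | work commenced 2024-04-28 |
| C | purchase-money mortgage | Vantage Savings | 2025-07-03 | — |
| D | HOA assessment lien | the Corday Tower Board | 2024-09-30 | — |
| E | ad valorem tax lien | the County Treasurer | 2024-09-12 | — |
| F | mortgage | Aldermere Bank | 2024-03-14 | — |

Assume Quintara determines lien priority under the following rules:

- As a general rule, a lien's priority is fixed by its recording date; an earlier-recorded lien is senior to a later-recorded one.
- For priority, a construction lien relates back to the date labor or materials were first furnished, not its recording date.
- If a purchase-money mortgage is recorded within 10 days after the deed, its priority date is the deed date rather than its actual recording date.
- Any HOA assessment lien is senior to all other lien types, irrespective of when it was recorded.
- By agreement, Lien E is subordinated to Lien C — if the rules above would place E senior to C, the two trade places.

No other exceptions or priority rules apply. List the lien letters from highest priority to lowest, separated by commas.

D, F, B, C, E, A

Effective dates after the stated exceptions: B relates back to 2024-04-28 (work commenced); C was recorded 157 days after the deed — beyond 10 days — so no relation-back applies.
As an HOA assessment lien, D is senior to every other lien.
Remaining liens by effective date: F (2024-03-14), B (2024-04-28), E (2024-09-12), C (2025-07-03), A (2025-11-10).
Because E would otherwise rank above C, the subordination swaps them.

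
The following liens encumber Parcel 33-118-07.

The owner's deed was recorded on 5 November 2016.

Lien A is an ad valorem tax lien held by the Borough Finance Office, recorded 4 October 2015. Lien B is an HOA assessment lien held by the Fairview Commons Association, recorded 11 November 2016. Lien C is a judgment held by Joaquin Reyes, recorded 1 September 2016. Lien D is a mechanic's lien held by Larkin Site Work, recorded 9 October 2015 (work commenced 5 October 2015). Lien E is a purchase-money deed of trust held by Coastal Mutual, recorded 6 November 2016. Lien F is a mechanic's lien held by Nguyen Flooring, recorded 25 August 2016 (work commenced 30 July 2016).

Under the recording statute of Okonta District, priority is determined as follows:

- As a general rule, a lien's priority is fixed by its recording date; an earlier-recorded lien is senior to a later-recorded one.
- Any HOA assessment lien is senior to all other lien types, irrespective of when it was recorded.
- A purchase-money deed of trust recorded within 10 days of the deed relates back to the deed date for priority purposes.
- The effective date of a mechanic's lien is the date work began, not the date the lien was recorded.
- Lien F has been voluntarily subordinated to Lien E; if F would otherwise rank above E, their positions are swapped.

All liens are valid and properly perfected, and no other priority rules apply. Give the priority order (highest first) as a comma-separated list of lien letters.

Effective dates after the stated exceptions: D's effective date is 5 October 2015, when work began; E was recorded within the 10-day window, so its effective date is the deed date 5 November 2016; F's effective date is 30 July 2016, when work began.
As an HOA assessment lien, B is senior to every other lien.
Remaining liens by effective date: A (4 October 2015), D (5 October 2015), F (30 July 2016), C (1 September 2016), E (5 November 2016).
Because F would otherwise rank above E, the subordination swaps them.

B, A, D, E, C, F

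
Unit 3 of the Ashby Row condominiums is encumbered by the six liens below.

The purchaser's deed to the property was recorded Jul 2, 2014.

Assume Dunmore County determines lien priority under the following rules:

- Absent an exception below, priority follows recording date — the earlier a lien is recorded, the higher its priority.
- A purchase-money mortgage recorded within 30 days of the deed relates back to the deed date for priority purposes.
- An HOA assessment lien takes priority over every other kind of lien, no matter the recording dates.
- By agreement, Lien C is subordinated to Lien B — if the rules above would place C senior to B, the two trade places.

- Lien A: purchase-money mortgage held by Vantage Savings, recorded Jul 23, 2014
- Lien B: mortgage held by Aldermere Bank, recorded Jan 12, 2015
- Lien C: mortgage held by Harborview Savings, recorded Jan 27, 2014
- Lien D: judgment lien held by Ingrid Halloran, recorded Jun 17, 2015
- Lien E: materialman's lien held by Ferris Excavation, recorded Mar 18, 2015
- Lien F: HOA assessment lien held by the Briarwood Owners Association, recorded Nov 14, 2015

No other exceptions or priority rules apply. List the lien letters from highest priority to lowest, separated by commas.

Effective dates: A's effective date is the deed date, Jul 2, 2014.
As an HOA assessment lien, F is senior to every other lien.
Ordering the rest by effective date: C (Jan 27, 2014), A (Jul 2, 2014), B (Jan 12, 2015), E (Mar 18, 2015), D (Jun 17, 2015).
C would otherwise be senior to B, so under the subordination agreement C and B exchange positions.

F, B, A, C, E, D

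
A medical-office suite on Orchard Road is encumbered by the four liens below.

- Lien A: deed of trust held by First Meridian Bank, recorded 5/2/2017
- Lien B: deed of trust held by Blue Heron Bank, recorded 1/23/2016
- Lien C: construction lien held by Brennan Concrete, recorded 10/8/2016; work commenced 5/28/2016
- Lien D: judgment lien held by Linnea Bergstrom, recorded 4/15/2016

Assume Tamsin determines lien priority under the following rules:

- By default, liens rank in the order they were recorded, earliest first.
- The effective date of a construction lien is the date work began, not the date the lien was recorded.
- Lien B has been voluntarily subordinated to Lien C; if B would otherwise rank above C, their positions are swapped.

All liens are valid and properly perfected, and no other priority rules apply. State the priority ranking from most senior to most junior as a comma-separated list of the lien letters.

First, effective dates: C relates back to 5/28/2016 (work commenced).
By effective date: B (1/23/2016), D (4/15/2016), C (5/28/2016), A (5/2/2017).
B would otherwise be senior to C, so under the subordination agreement B and C exchange positions.

C, D, B, A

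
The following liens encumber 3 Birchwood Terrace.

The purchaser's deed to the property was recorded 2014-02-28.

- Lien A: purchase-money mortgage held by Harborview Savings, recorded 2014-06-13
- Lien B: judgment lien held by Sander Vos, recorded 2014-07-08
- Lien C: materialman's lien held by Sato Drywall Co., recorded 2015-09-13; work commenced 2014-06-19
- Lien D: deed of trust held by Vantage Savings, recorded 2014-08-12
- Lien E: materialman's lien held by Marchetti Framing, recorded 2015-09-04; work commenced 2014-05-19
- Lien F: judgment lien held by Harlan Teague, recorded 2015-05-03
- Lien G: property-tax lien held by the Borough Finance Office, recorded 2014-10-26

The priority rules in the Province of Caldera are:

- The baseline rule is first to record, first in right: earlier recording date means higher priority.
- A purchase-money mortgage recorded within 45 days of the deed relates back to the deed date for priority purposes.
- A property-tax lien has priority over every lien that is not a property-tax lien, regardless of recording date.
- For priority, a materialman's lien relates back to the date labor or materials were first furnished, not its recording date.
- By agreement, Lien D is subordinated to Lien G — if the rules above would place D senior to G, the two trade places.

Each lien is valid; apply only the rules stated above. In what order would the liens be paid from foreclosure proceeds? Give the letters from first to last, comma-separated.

G, E, A, C, B, D, F

First, effective dates: A was recorded 105 days after the deed — beyond 45 days — so no relation-back applies; C relates back to 2014-06-19 (work commenced); E relates back to 2014-05-19 (work commenced).
G, as a property-tax lien, has superpriority and ranks first.
Among the remaining liens, by effective date: E (2014-05-19), A (2014-06-13), C (2014-06-19), B (2014-07-08), D (2014-08-12), F (2015-05-03).
D is already junior to G, so the subordination agreement changes nothing.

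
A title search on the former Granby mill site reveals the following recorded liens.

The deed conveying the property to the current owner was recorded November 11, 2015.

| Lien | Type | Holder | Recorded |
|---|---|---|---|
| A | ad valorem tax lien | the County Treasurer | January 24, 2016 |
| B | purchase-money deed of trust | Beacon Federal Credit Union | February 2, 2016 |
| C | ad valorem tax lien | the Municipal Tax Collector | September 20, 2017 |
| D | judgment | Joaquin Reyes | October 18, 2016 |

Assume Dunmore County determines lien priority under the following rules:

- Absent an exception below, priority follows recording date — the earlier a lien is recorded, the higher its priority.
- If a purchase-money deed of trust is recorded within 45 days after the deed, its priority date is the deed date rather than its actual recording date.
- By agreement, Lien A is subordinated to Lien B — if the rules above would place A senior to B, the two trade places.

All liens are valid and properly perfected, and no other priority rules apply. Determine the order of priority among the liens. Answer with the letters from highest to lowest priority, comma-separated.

First, effective dates: B was recorded 83 days after the deed, outside the 45-day window, so it keeps its recording date.
Sorted by effective date: A (January 24, 2016), B (February 2, 2016), D (October 18, 2016), C (September 20, 2017).
The subordination applies — A was senior to B — so A and B swap.

B, A, D, C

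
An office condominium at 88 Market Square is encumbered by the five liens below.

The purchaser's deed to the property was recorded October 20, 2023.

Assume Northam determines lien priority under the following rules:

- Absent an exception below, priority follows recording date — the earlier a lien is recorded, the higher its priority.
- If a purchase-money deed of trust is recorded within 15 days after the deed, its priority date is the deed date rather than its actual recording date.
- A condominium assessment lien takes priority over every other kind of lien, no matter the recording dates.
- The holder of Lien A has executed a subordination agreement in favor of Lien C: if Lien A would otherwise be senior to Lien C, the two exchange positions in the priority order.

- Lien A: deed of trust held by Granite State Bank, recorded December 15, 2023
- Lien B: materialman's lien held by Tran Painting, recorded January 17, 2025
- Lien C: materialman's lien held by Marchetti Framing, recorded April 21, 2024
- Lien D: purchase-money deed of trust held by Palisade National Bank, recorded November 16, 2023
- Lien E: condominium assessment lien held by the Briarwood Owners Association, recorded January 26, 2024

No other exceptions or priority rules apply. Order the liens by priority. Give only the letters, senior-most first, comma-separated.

E, D, C, A, B

First, effective dates: D was recorded 27 days after the deed — beyond 15 days — so no relation-back applies.
E, as a condominium assessment lien, has superpriority and ranks first.
The other liens, earliest effective date first: D (November 16, 2023), A (December 15, 2023), C (April 21, 2024), B (January 17, 2025).
A would otherwise be senior to C, so under the subordination agreement A and C exchange positions.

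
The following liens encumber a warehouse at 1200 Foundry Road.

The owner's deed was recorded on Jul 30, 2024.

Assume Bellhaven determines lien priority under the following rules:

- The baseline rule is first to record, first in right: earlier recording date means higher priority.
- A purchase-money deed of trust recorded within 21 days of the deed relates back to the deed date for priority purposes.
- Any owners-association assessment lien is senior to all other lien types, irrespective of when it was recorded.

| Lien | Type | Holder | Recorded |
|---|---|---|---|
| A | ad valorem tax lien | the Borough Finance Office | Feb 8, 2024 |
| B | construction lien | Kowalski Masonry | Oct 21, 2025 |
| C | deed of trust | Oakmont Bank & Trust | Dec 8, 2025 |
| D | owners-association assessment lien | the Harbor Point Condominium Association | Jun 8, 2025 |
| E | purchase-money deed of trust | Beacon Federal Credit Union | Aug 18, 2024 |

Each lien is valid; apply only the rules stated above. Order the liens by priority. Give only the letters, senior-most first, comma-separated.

D, A, E, B, C

Effective dates: E's effective date is the deed date, Jul 30, 2024.
D is an owners-association assessment lien, so it outranks all other liens regardless of date.
Remaining liens by effective date: A (Feb 8, 2024), E (Jul 30, 2024), B (Oct 21, 2025), C (Dec 8, 2025).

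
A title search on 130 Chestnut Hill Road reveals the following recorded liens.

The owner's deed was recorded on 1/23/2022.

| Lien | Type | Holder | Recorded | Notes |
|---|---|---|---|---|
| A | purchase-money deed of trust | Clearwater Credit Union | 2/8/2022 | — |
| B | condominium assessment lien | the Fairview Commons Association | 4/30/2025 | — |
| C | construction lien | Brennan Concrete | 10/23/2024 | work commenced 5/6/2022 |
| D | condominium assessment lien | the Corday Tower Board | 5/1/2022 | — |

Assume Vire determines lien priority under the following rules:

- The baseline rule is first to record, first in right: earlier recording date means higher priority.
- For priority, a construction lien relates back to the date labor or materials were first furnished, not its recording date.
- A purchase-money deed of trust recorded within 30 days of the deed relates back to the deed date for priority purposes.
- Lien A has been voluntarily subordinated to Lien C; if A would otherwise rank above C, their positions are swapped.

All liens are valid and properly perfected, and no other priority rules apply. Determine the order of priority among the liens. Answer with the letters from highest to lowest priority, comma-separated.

Effective dates after the stated exceptions: A's effective date is the deed date, 1/23/2022; C is treated as recorded 5/6/2022, the work-commencement date.
By effective date, earliest first: A (1/23/2022), D (5/1/2022), C (5/6/2022), B (4/30/2025).
A would otherwise be senior to C, so under the subordination agreement A and C exchange positions.

C, D, A, B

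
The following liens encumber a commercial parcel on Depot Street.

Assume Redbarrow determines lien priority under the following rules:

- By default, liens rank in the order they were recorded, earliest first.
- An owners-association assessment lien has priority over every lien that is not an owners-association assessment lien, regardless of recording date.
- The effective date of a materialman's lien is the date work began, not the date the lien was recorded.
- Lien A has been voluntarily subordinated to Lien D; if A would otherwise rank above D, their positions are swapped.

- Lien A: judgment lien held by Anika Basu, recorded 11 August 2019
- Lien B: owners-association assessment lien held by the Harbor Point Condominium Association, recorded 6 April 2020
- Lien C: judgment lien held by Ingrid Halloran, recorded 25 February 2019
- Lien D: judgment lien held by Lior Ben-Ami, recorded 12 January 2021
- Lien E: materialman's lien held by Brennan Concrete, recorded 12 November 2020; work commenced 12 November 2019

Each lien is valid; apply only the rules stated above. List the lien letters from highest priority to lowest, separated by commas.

Effective dates: E is treated as recorded 12 November 2019, the work-commencement date.
B is an owners-association assessment lien, so it outranks all other liens regardless of date.
Among the remaining liens, by effective date: C (25 February 2019), A (11 August 2019), E (12 November 2019), D (12 January 2021).
A would otherwise be senior to D, so under the subordination agreement A and D exchange positions.

B, C, D, E, A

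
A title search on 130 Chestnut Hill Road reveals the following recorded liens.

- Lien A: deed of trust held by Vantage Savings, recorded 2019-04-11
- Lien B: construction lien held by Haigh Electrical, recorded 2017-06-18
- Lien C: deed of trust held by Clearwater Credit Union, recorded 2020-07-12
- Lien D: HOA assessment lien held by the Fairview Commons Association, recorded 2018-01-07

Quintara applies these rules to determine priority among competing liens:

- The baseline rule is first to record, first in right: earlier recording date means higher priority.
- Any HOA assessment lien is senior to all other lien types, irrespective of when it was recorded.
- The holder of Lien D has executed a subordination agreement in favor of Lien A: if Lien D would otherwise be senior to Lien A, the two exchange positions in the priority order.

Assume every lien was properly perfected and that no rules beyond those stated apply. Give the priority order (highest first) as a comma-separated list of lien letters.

D, as an HOA assessment lien, has superpriority and ranks first.
Ordering the rest by effective date: B (2017-06-18), A (2019-04-11), C (2020-07-12).
D would otherwise be senior to A, so under the subordination agreement D and A exchange positions.

A, B, D, C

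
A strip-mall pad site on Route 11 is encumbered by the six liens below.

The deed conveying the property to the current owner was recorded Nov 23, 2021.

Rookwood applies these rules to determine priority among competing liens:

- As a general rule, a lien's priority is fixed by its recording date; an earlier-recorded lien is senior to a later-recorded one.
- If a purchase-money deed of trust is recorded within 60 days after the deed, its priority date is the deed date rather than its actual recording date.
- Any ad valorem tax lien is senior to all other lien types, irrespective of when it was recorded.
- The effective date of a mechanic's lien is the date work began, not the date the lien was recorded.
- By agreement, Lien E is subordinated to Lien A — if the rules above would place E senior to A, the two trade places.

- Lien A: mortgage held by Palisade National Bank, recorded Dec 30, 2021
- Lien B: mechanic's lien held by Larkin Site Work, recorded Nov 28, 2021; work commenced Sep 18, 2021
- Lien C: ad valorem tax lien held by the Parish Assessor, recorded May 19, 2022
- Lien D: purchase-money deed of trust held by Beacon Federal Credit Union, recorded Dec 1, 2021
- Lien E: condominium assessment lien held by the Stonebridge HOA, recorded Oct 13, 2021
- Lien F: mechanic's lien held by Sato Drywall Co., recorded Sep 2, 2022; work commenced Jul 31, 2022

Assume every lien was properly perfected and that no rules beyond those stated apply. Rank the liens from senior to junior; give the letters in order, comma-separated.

Adjusting effective dates: B is treated as recorded Sep 18, 2021, the work-commencement date; D was recorded within the 60-day window, so its effective date is the deed date Nov 23, 2021; F relates back to Jul 31, 2022 (work commenced).
C, as an ad valorem tax lien, has superpriority and ranks first.
Among the remaining liens, by effective date: B (Sep 18, 2021), E (Oct 13, 2021), D (Nov 23, 2021), A (Dec 30, 2021), F (Jul 31, 2022).
E would otherwise be senior to A, so under the subordination agreement E and A exchange positions.

C, B, A, D, E, F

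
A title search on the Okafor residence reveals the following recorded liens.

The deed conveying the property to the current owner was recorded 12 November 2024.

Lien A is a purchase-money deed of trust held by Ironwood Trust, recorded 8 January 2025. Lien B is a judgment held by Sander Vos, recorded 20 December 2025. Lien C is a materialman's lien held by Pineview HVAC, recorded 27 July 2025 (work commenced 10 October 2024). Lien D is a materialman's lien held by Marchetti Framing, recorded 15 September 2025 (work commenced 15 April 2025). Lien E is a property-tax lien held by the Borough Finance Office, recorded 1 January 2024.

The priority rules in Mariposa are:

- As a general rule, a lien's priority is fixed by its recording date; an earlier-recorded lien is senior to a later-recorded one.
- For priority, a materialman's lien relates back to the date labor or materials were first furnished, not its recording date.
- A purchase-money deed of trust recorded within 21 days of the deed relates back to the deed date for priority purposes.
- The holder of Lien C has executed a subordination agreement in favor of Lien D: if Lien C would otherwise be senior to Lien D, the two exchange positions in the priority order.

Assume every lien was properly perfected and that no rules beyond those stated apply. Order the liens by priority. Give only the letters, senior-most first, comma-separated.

Effective dates: A was recorded 57 days after the deed, outside the 21-day window, so it keeps its recording date; C is treated as recorded 10 October 2024, the work-commencement date; D is treated as recorded 15 April 2025, the work-commencement date.
By effective date: E (1 January 2024), C (10 October 2024), A (8 January 2025), D (15 April 2025), B (20 December 2025).
The subordination applies — C was senior to D — so C and D swap.

E, D, A, C, B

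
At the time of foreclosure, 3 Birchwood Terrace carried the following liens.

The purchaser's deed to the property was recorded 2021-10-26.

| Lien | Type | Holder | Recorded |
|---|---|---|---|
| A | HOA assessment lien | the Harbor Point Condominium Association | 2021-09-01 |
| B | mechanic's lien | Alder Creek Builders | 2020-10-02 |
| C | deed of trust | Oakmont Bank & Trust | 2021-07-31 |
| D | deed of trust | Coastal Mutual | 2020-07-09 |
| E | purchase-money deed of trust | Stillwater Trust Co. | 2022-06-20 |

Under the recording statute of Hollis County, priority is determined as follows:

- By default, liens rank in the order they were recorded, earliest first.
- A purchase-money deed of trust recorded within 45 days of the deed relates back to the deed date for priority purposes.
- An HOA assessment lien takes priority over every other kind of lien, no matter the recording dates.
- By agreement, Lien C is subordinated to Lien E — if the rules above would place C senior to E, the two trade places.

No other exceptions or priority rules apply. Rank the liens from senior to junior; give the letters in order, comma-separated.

A, D, B, E, C

Effective dates after the stated exceptions: E was recorded 237 days after the deed, outside the 45-day window, so it keeps its recording date.
A is an HOA assessment lien and takes priority over every other lien.
Among the remaining liens, by effective date: D (2020-07-09), B (2020-10-02), C (2021-07-31), E (2022-06-20).
C is senior to E before the subordination, so the two trade places.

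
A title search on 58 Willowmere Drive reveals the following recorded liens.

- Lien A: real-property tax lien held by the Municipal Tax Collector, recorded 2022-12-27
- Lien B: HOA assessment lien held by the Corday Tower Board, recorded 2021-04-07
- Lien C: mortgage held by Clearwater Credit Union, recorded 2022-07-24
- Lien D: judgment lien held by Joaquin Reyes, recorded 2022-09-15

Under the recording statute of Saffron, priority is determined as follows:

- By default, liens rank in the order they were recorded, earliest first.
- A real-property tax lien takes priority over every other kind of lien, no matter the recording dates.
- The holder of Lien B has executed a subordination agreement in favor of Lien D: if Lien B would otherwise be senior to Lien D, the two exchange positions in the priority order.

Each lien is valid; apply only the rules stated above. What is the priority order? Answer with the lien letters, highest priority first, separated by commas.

A, D, C, B

A is a real-property tax lien, so it outranks all other liens regardless of date.
The other liens, earliest effective date first: B (2021-04-07), C (2022-07-24), D (2022-09-15).
B is senior to D before the subordination, so the two trade places.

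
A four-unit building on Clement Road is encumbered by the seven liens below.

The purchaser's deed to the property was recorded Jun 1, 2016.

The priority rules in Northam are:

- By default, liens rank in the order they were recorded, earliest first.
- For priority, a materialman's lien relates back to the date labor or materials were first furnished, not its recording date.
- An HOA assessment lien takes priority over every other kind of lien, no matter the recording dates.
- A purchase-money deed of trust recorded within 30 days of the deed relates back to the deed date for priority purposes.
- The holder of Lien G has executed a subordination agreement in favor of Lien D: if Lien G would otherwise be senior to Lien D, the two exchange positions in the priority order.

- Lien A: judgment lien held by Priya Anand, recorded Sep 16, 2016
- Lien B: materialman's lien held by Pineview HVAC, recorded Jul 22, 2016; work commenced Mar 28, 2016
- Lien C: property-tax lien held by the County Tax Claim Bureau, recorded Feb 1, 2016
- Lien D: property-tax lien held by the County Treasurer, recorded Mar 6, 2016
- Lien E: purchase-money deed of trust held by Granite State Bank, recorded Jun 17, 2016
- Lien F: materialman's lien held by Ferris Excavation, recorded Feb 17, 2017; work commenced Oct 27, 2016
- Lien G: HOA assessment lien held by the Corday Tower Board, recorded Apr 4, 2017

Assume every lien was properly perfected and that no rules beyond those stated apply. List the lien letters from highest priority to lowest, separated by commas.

Effective dates: B relates back to Mar 28, 2016 (work commenced); E was recorded within the 30-day window, so its effective date is the deed date Jun 1, 2016; F relates back to Oct 27, 2016 (work commenced).
As an HOA assessment lien, G is senior to every other lien.
Ordering the rest by effective date: C (Feb 1, 2016), D (Mar 6, 2016), B (Mar 28, 2016), E (Jun 1, 2016), A (Sep 16, 2016), F (Oct 27, 2016).
G would otherwise be senior to D, so under the subordination agreement G and D exchange positions.

D, C, G, B, E, A, F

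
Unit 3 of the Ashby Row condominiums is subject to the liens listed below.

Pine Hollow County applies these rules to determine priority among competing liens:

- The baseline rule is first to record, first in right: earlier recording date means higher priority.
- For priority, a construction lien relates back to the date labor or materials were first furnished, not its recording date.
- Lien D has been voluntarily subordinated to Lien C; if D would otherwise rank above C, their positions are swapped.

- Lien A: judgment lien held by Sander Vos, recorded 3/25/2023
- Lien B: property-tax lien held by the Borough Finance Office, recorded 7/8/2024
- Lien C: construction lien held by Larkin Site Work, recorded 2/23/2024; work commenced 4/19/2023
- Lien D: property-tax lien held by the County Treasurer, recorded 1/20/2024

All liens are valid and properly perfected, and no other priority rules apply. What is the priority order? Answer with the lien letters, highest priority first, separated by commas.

A, C, D, B

Effective dates: C is treated as recorded 4/19/2023, the work-commencement date.
Sorted by effective date: A (3/25/2023), C (4/19/2023), D (1/20/2024), B (7/8/2024).
D is already junior to C, so the subordination agreement changes nothing.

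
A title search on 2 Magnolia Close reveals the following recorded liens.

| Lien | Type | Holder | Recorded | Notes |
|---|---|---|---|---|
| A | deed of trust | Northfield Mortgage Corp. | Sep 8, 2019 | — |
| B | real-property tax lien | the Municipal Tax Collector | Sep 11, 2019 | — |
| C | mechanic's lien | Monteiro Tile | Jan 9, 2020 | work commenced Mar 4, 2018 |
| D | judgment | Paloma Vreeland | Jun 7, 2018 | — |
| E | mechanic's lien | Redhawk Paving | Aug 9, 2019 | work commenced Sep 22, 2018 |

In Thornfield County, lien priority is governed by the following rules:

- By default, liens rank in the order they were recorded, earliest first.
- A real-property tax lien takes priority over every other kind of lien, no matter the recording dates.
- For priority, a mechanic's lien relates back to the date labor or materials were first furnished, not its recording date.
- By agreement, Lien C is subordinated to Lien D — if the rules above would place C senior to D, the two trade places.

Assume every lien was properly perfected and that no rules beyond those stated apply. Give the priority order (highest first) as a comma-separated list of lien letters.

B, D, C, E, A

Effective dates: C's effective date is Mar 4, 2018, when work began; E relates back to Sep 22, 2018 (work commenced).
As a real-property tax lien, B is senior to every other lien.
Ordering the rest by effective date: C (Mar 4, 2018), D (Jun 7, 2018), E (Sep 22, 2018), A (Sep 8, 2019).
Because C would otherwise rank above D, the subordination swaps them.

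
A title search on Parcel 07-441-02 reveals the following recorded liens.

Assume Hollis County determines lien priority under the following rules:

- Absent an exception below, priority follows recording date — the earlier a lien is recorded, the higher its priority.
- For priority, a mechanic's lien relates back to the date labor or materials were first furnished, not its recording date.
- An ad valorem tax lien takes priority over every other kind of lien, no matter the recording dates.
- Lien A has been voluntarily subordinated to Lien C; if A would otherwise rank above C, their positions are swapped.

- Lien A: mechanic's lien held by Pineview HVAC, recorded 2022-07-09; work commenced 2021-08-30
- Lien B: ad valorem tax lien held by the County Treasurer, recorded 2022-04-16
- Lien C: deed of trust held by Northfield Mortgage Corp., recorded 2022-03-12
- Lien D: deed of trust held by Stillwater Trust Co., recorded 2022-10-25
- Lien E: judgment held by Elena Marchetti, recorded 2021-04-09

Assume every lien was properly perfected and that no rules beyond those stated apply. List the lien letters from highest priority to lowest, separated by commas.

B, E, C, A, D

Effective dates after the stated exceptions: A's effective date is 2021-08-30, when work began.
B is an ad valorem tax lien and takes priority over every other lien.
Ordering the rest by effective date: E (2021-04-09), A (2021-08-30), C (2022-03-12), D (2022-10-25).
The subordination applies — A was senior to C — so A and C swap.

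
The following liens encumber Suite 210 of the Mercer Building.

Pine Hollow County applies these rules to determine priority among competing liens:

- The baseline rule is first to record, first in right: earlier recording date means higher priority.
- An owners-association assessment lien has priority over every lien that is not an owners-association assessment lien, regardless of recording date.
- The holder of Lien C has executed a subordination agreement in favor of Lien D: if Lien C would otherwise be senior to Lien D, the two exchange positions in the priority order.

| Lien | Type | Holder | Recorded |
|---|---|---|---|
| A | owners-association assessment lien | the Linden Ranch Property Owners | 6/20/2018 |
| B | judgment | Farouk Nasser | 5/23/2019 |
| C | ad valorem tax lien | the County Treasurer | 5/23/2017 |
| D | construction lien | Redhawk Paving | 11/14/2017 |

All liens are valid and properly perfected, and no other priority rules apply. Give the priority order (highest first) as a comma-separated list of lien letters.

A, D, C, B

A is an owners-association assessment lien and takes priority over every other lien.
The other liens, earliest effective date first: C (5/23/2017), D (11/14/2017), B (5/23/2019).
Because C would otherwise rank above D, the subordination swaps them.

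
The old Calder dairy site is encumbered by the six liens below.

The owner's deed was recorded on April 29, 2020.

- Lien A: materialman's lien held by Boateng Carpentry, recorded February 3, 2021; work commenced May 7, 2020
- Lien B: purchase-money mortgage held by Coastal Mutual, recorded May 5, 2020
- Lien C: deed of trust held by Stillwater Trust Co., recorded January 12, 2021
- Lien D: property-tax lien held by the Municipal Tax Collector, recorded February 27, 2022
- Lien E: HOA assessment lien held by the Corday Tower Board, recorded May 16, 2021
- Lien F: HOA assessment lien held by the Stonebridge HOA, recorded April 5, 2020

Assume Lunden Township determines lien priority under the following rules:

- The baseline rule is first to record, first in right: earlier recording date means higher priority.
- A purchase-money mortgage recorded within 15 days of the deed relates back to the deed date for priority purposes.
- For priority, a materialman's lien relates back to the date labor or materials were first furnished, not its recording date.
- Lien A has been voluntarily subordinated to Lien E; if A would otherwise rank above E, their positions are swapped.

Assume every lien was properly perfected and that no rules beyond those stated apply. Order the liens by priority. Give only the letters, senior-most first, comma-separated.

Adjusting effective dates: A relates back to May 7, 2020 (work commenced); B relates back to the deed date April 29, 2020.
By effective date, earliest first: F (April 5, 2020), B (April 29, 2020), A (May 7, 2020), C (January 12, 2021), E (May 16, 2021), D (February 27, 2022).
Because A would otherwise rank above E, the subordination swaps them.

F, B, E, C, A, D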